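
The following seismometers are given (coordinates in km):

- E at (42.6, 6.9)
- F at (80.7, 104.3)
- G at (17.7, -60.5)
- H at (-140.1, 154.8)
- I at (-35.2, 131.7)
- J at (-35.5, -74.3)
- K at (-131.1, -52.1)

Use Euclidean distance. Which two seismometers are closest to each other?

G and J

Pairwise distances:
G–J: 55.0 km
E–G: 71.9 km
J–K: 98.1 km
E–F: 104.6 km
H–I: 107.4 km
E–J: 112.7 km
F–I: 119.1 km
E–I: 147.1 km
G–K: 149.0 km
F–G: 176.4 km
E–K: 183.4 km
G–I: 199.3 km
I–J: 206.0 km
H–K: 207.1 km
I–K: 207.3 km
F–J: 213.1 km
F–H: 226.5 km
E–H: 235.1 km
H–J: 251.8 km
F–K: 263.3 km
G–H: 266.9 km
Closest pair: G–J at 55.0 km.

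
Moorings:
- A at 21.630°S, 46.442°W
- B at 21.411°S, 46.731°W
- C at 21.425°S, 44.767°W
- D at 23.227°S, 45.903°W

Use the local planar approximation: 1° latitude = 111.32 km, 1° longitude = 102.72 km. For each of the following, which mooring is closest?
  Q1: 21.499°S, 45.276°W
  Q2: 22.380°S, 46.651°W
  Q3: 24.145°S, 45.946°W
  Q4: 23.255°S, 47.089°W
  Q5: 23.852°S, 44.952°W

Q1→C; Q2→A; Q3→D; Q4→D; Q5→D

Q1 at 21.499°S, 45.276°W:
  A: 120.656 km
  B: 149.778 km
  C: 52.929 km
  D: 202.857 km
  → nearest: C (52.929 km)
Q2 at 22.380°S, 46.651°W:
  A: 86.206 km
  B: 108.182 km
  C: 220.802 km
  D: 121.630 km
  → nearest: A (86.206 km)
Q3 at 24.145°S, 45.946°W:
  A: 284.568 km
  B: 314.850 km
  C: 326.112 km
  D: 102.287 km
  → nearest: D (102.287 km)
Q4 at 23.255°S, 47.089°W:
  A: 192.717 km
  B: 208.542 km
  C: 313.672 km
  D: 121.866 km
  → nearest: D (121.866 km)
Q5 at 23.852°S, 44.952°W:
  A: 290.876 km
  B: 327.463 km
  C: 270.841 km
  D: 119.931 km
  → nearest: D (119.931 km)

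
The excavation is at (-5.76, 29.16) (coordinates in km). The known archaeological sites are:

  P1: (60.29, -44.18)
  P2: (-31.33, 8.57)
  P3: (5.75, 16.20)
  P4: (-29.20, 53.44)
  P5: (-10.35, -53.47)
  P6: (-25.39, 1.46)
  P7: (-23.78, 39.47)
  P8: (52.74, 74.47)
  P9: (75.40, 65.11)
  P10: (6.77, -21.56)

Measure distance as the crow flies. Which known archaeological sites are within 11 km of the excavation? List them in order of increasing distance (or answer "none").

none

Distances from (-5.76, 29.16):
P1: 98.70 km
P2: 32.83 km
P3: 17.33 km
P4: 33.75 km
P5: 82.76 km
P6: 33.95 km
P7: 20.76 km
P8: 73.99 km
P9: 88.77 km
P10: 52.24 km
Threshold 11 km: none within range.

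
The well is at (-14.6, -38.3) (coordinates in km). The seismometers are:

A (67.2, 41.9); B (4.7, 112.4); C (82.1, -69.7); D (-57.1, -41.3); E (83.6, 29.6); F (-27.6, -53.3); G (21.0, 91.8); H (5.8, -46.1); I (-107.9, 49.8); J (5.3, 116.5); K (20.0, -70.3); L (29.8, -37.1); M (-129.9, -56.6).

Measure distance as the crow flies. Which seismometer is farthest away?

J

Distances from (-14.6, -38.3):
A: 114.6 km
B: 151.9 km
C: 101.7 km
D: 42.6 km
E: 119.4 km
F: 19.8 km
G: 134.9 km
H: 21.8 km
I: 128.3 km
J: 156.1 km
K: 47.1 km
L: 44.4 km
M: 116.7 km
Maximum: J at 156.1 km.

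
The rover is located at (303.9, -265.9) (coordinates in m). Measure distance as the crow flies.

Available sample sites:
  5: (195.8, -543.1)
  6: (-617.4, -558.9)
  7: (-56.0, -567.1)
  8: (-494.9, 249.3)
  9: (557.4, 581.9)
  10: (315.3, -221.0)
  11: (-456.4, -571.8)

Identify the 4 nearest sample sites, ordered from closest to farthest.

Distances from (303.9, -265.9):
5: 297.5 m
6: 966.8 m
7: 469.3 m
8: 950.5 m
9: 884.9 m
10: 46.3 m
11: 819.5 m
Sorted: 10 (46.3 m) < 5 (297.5 m) < 7 (469.3 m) < 11 (819.5 m) < 9 (884.9 m) < 8 (950.5 m) < …

10, 5, 7, 11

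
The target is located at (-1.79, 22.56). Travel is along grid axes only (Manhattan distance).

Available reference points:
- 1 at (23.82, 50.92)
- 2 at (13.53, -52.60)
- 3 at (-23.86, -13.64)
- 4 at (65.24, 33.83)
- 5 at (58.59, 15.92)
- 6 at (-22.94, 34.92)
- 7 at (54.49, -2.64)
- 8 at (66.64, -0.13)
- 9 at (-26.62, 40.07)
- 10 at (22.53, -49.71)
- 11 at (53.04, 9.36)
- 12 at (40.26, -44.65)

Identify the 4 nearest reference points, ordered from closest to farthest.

6, 9, 1, 3

Distances from (-1.79, 22.56):
1: 53.97
2: 90.48
3: 58.27
4: 78.30
5: 67.02
6: 33.51
7: 81.48
8: 91.12
9: 42.34
10: 96.59
11: 68.03
12: 109.26
Sorted: 6 (33.51) < 9 (42.34) < 1 (53.97) < 3 (58.27) < 5 (67.02) < 11 (68.03) < …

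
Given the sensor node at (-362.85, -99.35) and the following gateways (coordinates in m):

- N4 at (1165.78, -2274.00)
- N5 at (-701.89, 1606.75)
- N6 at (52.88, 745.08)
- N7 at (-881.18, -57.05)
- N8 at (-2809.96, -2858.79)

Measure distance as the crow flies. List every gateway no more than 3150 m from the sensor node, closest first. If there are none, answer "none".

Distances from (-362.85, -99.35):
N4: 2658.16 m
N5: 1739.46 m
N6: 941.22 m
N7: 520.05 m
N8: 3688.21 m
Threshold 3150 m: N7 (520.05 m), N6 (941.22 m), N5 (1739.46 m), N4 (2658.16 m) are within range.

N7, N6, N5, N4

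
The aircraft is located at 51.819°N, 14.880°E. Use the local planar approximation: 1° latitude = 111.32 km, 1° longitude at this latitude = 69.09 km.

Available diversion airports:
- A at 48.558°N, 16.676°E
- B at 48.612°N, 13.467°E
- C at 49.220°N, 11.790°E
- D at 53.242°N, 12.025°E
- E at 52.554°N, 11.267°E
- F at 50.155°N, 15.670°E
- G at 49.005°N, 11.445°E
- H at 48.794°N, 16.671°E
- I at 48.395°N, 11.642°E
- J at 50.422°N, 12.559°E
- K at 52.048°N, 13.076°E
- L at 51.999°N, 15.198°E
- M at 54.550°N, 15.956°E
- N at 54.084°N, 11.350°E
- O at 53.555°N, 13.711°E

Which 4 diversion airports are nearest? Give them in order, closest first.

L, K, F, O

Distances from 51.819°N, 14.880°E:
A: 383.636 km
B: 370.111 km
C: 359.560 km
D: 252.985 km
E: 262.689 km
F: 193.110 km
G: 393.003 km
H: 358.758 km
I: 441.962 km
J: 223.381 km
K: 127.219 km
L: 29.736 km
M: 312.972 km
N: 350.793 km
O: 209.450 km
Sorted: L (29.736 km) < K (127.219 km) < F (193.110 km) < O (209.450 km) < J (223.381 km) < D (252.985 km) < …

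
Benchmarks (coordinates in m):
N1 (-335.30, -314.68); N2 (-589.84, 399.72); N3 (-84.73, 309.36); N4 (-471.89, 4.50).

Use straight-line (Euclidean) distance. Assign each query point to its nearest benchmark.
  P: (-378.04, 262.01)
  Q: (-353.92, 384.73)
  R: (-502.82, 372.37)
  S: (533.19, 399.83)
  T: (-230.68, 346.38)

P→N2; Q→N2; R→N2; S→N3; T→N3

P at (-378.04, 262.01):
  N1: 578.27 m
  N2: 252.63 m
  N3: 297.11 m
  N4: 274.08 m
  → nearest: N2 (252.63 m)
Q at (-353.92, 384.73):
  N1: 699.66 m
  N2: 236.40 m
  N3: 279.54 m
  N4: 398.11 m
  → nearest: N2 (236.40 m)
R at (-502.82, 372.37):
  N1: 707.18 m
  N2: 91.22 m
  N3: 422.81 m
  N4: 369.17 m
  → nearest: N2 (91.22 m)
S at (533.19, 399.83):
  N1: 1124.63 m
  N2: 1123.03 m
  N3: 624.51 m
  N4: 1080.03 m
  → nearest: N3 (624.51 m)
T at (-230.68, 346.38):
  N1: 669.29 m
  N2: 363.10 m
  N3: 150.57 m
  N4: 418.41 m
  → nearest: N3 (150.57 m)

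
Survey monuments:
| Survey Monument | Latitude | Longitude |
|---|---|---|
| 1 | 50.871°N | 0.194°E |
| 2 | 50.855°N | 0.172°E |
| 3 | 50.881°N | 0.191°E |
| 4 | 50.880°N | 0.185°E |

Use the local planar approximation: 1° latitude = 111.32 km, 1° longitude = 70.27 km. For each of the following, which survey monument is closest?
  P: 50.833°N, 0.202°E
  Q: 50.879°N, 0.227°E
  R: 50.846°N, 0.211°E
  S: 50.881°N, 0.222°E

P at 50.833°N, 0.202°E:
  1: 4.267 km
  2: 3.231 km
  3: 5.399 km
  4: 5.367 km
  → nearest: 2 (3.231 km)
Q at 50.879°N, 0.227°E:
  1: 2.484 km
  2: 4.698 km
  3: 2.539 km
  4: 2.953 km
  → nearest: 1 (2.484 km)
R at 50.846°N, 0.211°E:
  1: 3.029 km
  2: 2.918 km
  3: 4.142 km
  4: 4.203 km
  → nearest: 2 (2.918 km)
S at 50.881°N, 0.222°E:
  1: 2.261 km
  2: 4.552 km
  3: 2.178 km
  4: 2.602 km
  → nearest: 3 (2.178 km)

P→2; Q→1; R→2; S→3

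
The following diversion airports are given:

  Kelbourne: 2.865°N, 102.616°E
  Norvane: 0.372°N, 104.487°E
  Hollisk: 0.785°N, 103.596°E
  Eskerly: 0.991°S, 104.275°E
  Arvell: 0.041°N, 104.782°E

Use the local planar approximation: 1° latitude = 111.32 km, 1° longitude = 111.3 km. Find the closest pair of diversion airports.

Pairwise distances:
Kelbourne–Norvane: 346.962 km
Kelbourne–Hollisk: 255.950 km
Kelbourne–Eskerly: 467.279 km
Kelbourne–Arvell: 396.162 km
Norvane–Hollisk: 109.307 km
Norvane–Eskerly: 153.553 km
Norvane–Arvell: 49.353 km
Hollisk–Eskerly: 211.656 km
Hollisk–Arvell: 155.833 km
Eskerly–Arvell: 127.993 km
Closest pair: Norvane–Arvell at 49.353 km.

Norvane and Arvell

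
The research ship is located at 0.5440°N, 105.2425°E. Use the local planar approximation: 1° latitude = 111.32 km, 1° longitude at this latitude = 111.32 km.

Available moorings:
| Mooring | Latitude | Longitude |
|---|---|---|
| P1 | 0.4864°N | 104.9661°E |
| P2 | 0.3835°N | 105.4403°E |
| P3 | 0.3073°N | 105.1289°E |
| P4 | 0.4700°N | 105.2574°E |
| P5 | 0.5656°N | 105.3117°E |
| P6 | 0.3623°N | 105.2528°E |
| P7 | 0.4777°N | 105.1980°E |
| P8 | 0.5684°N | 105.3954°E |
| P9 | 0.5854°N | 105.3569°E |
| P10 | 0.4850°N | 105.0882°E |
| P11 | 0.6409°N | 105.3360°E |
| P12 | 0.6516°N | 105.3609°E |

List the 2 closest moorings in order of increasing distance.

P5, P4

Distances from 0.5440°N, 105.2425°E:
P1: √((-0.0576·111.32)² + (-0.2764·111.32)²) = √(41.114154 + 946.722007) = 31.4299 km
P2: √((-0.1605·111.32)² + (0.1978·111.32)²) = √(319.224686 + 484.840589) = 28.3560 km
P3: √((-0.2367·111.32)² + (-0.1136·111.32)²) = √(694.293199 + 159.920102) = 29.2269 km
P4: √((-0.0740·111.32)² + (0.0149·111.32)²) = √(67.859372 + 2.751180) = 8.4030 km
P5: √((0.0216·111.32)² + (0.0692·111.32)²) = √(5.781678 + 59.341509) = 8.0699 km
P6: √((-0.1817·111.32)² + (0.0103·111.32)²) = √(409.125218 + 1.314682) = 20.2593 km
P7: √((-0.0663·111.32)² + (-0.0445·111.32)²) = √(54.472016 + 24.539540) = 8.8888 km
P8: √((0.0244·111.32)² + (0.1529·111.32)²) = √(7.377786 + 289.708586) = 17.2362 km
P9: √((0.0414·111.32)² + (0.1144·111.32)²) = √(21.239636 + 162.180429) = 13.5433 km
P10: √((-0.0590·111.32)² + (-0.1543·111.32)²) = √(43.137048 + 295.038198) = 18.3895 km
P11: √((0.0969·111.32)² + (0.0935·111.32)²) = √(116.357384 + 108.335207) = 14.9897 km
P12: √((0.1076·111.32)² + (0.1184·111.32)²) = √(143.473251 + 173.719992) = 17.8099 km
Sorted: P5 (8.0699 km) < P4 (8.4030 km) < P7 (8.8888 km) < P9 (13.5433 km) < …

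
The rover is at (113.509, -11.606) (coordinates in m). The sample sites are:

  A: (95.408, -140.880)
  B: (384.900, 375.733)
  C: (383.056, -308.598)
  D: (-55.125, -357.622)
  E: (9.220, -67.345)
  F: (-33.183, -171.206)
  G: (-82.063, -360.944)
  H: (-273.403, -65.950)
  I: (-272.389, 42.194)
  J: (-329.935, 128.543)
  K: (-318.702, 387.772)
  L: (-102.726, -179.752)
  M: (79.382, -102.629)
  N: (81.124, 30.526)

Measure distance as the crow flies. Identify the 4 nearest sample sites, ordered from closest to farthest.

N, M, E, A

Distances from (113.509, -11.606):
A: √((-18.101)² + (-129.274)²) = √(327.64620 + 16711.76708) = 130.535 m
B: √((271.391)² + (387.339)²) = √(73653.07488 + 150031.50092) = 472.953 m
C: √((269.547)² + (-296.992)²) = √(72655.58521 + 88204.24806) = 401.073 m
D: √((-168.634)² + (-346.016)²) = √(28437.42596 + 119727.07226) = 384.921 m
E: √((-104.289)² + (-55.739)²) = √(10876.19552 + 3106.83612) = 118.250 m
F: √((-146.692)² + (-159.600)²) = √(21518.54286 + 25472.16000) = 216.773 m
G: √((-195.572)² + (-349.338)²) = √(38248.40718 + 122037.03824) = 400.357 m
H: √((-386.912)² + (-54.344)²) = √(149700.89574 + 2953.27034) = 390.710 m
I: √((-385.898)² + (53.800)²) = √(148917.26640 + 2894.44000) = 389.630 m
J: √((-443.444)² + (140.149)²) = √(196642.58114 + 19641.74220) = 465.064 m
K: √((-432.211)² + (399.378)²) = √(186806.34852 + 159502.78688) = 588.480 m
L: √((-216.235)² + (-168.146)²) = √(46757.57523 + 28273.07732) = 273.917 m
M: √((-34.127)² + (-91.023)²) = √(1164.65213 + 8285.18653) = 97.210 m
N: √((-32.385)² + (42.132)²) = √(1048.78823 + 1775.10542) = 53.140 m
Sorted: N (53.140 m) < M (97.210 m) < E (118.250 m) < A (130.535 m) < F (216.773 m) < L (273.917 m) < …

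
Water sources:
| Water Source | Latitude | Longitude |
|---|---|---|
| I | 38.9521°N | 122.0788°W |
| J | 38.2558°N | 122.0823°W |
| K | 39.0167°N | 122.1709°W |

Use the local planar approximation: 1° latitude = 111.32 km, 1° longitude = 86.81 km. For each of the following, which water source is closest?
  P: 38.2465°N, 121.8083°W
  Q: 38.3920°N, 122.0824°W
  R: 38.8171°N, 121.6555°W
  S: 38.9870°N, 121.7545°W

P→J; Q→J; R→I; S→I

P at 38.2465°N, 121.8083°W:
  I: √((0.7056·111.32)² + (-0.2705·86.81)²) = √(6169.692790 + 551.409255) = 81.9823 km
  J: √((0.0093·111.32)² + (-0.2740·86.81)²) = √(1.071796 + 565.770942) = 23.8085 km
  K: √((0.7702·111.32)² + (-0.3626·86.81)²) = √(7351.118505 + 990.820793) = 91.3342 km
  → nearest: J (23.8085 km)
Q at 38.3920°N, 122.0824°W:
  I: √((0.5601·111.32)² + (0.0036·86.81)²) = √(3887.563901 + 0.097666) = 62.3511 km
  J: √((-0.1362·111.32)² + (0.0001·86.81)²) = √(229.879694 + 0.000075) = 15.1618 km
  K: √((0.6247·111.32)² + (-0.0885·86.81)²) = √(4836.034687 + 59.023649) = 69.9647 km
  → nearest: J (15.1618 km)
R at 38.8171°N, 121.6555°W:
  I: √((0.1350·111.32)² + (-0.4233·86.81)²) = √(225.846795 + 1350.317977) = 39.7009 km
  J: √((-0.5613·111.32)² + (-0.4268·86.81)²) = √(3904.239759 + 1372.740143) = 72.6428 km
  K: √((0.1996·111.32)² + (-0.5154·86.81)²) = √(493.704936 + 2001.835289) = 49.9554 km
  → nearest: I (39.7009 km)
S at 38.9870°N, 121.7545°W:
  I: √((-0.0349·111.32)² + (-0.3243·86.81)²) = √(15.093753 + 792.562299) = 28.4193 km
  J: √((-0.7312·111.32)² + (-0.3278·86.81)²) = √(6625.501563 + 809.762034) = 86.2280 km
  K: √((0.0297·111.32)² + (-0.4164·86.81)²) = √(10.930985 + 1306.655059) = 36.2986 km
  → nearest: I (28.4193 km)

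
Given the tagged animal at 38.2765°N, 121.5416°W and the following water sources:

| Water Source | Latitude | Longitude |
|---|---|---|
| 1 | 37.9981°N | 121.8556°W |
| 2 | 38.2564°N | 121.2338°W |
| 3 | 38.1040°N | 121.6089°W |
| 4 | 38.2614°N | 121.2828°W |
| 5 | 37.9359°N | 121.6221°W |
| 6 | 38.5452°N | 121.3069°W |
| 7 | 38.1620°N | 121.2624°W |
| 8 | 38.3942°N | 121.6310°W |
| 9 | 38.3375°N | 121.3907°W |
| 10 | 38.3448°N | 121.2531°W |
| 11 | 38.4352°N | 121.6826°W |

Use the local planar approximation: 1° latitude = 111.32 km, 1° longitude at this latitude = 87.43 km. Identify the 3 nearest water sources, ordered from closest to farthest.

9, 8, 3

Distances from 38.2765°N, 121.5416°W:
1: √((-0.2784·111.32)² + (-0.3140·87.43)²) = √(960.472328 + 753.668307) = 41.4022 km
2: √((-0.0201·111.32)² + (0.3078·87.43)²) = √(5.006549 + 724.199445) = 27.0038 km
3: √((-0.1725·111.32)² + (-0.0673·87.43)²) = √(368.743687 + 34.621915) = 20.0840 km
4: √((-0.0151·111.32)² + (0.2588·87.43)²) = √(2.825532 + 511.975880) = 22.6892 km
5: √((-0.3406·111.32)² + (-0.0805·87.43)²) = √(1437.592117 + 49.535063) = 38.5633 km
6: √((0.2687·111.32)² + (0.2347·87.43)²) = √(894.708840 + 421.063054) = 36.2736 km
7: √((-0.1145·111.32)² + (0.2792·87.43)²) = √(162.464085 + 595.870362) = 27.5379 km
8: √((0.1177·111.32)² + (-0.0894·87.43)²) = √(171.671942 + 61.093639) = 15.2567 km
9: √((0.0610·111.32)² + (0.1509·87.43)²) = √(46.111162 + 174.060183) = 14.8382 km
10: √((0.0683·111.32)² + (0.2885·87.43)²) = √(57.807981 + 636.227727) = 26.3446 km
11: √((0.1587·111.32)² + (-0.1410·87.43)²) = √(312.104657 + 151.970461) = 21.5424 km
Sorted: 9 (14.8382 km) < 8 (15.2567 km) < 3 (20.0840 km) < 11 (21.5424 km) < 4 (22.6892 km) < …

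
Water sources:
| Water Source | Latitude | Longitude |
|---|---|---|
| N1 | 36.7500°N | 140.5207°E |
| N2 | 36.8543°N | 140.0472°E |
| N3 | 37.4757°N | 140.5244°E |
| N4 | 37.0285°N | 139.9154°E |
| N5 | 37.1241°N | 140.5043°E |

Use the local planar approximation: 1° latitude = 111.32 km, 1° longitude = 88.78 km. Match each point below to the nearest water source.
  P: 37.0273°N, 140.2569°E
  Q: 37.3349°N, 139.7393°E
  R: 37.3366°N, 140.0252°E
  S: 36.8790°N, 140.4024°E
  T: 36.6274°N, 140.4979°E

P→N5; Q→N4; R→N4; S→N1; T→N1

P at 37.0273°N, 140.2569°E:
  N1: 38.7479 km
  N2: 26.7859 km
  N3: 55.2774 km
  N4: 30.3187 km
  N5: 24.4651 km
  → nearest: N5 (24.4651 km)
Q at 37.3349°N, 139.7393°E:
  N1: 95.1421 km
  N2: 60.0792 km
  N3: 71.4418 km
  N4: 37.5208 km
  N5: 71.8564 km
  → nearest: N4 (37.5208 km)
R at 37.3366°N, 140.0252°E:
  N1: 78.7356 km
  N2: 53.7252 km
  N3: 46.9462 km
  N4: 35.6561 km
  N5: 48.6700 km
  → nearest: N4 (35.6561 km)
S at 36.8790°N, 140.4024°E:
  N1: 17.7911 km
  N2: 31.6543 km
  N3: 67.3019 km
  N4: 46.3283 km
  N5: 28.7452 km
  → nearest: N1 (17.7911 km)
T at 36.6274°N, 140.4979°E:
  N1: 13.7971 km
  N2: 47.3185 km
  N3: 94.4621 km
  N4: 68.3230 km
  N5: 55.2956 km
  → nearest: N1 (13.7971 km)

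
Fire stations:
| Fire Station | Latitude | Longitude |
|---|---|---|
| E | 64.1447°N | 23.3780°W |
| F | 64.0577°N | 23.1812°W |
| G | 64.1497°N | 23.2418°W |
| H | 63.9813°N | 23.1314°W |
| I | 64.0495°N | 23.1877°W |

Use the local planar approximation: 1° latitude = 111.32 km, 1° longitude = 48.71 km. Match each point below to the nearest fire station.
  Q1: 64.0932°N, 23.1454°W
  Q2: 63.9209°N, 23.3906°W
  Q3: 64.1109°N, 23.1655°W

Q1 at 64.0932°N, 23.1454°W:
  E: √((0.0515·111.32)² + (-0.2326·48.71)²) = √(32.867060 + 128.367676) = 12.6978 km
  F: √((-0.0355·111.32)² + (-0.0358·48.71)²) = √(15.617197 + 3.040901) = 4.3195 km
  G: √((0.0565·111.32)² + (-0.0964·48.71)²) = √(39.558817 + 22.049073) = 7.8491 km
  H: √((-0.1119·111.32)² + (0.0140·48.71)²) = √(155.169574 + 0.465042) = 12.4754 km
  I: √((-0.0437·111.32)² + (-0.0423·48.71)²) = √(23.665150 + 4.245384) = 5.2830 km
  → nearest: F (4.3195 km)
Q2 at 63.9209°N, 23.3906°W:
  E: √((0.2238·111.32)² + (0.0126·48.71)²) = √(620.678297 + 0.376684) = 24.9210 km
  F: √((0.1368·111.32)² + (0.2094·48.71)²) = √(231.909527 + 104.037430) = 18.3289 km
  G: √((0.2288·111.32)² + (0.1488·48.71)²) = √(648.721715 + 52.534200) = 26.4812 km
  H: √((0.0604·111.32)² + (0.2592·48.71)²) = √(45.208518 + 159.406583) = 14.3044 km
  I: √((0.1286·111.32)² + (0.2029·48.71)²) = √(204.940755 + 97.678808) = 17.3960 km
  → nearest: H (14.3044 km)
Q3 at 64.1109°N, 23.1655°W:
  E: √((0.0338·111.32)² + (-0.2125·48.71)²) = √(14.157279 + 107.140613) = 11.0135 km
  F: √((-0.0532·111.32)² + (-0.0157·48.71)²) = √(35.072737 + 0.584838) = 5.9714 km
  G: √((0.0388·111.32)² + (-0.0763·48.71)²) = √(18.655627 + 13.812915) = 5.6981 km
  H: √((-0.1296·111.32)² + (0.0341·48.71)²) = √(208.140406 + 2.758958) = 14.5224 km
  I: √((-0.0614·111.32)² + (-0.0222·48.71)²) = √(46.717881 + 1.169344) = 6.9201 km
  → nearest: G (5.6981 km)

Q1→F; Q2→H; Q3→G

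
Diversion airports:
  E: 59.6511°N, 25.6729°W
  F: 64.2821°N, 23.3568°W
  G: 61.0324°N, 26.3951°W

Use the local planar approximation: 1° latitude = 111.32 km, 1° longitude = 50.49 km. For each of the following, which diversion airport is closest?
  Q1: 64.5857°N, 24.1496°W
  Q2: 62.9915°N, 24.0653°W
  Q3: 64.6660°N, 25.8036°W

Q1→F; Q2→F; Q3→F

Q1 at 64.5857°N, 24.1496°W:
  E: √((-4.9346·111.32)² + (-1.5233·50.49)²) = √(301752.102046 + 5915.366065) = 554.6778 km
  F: √((-0.3036·111.32)² + (0.7928·50.49)²) = √(1142.220446 + 1602.278571) = 52.3880 km
  G: √((-3.5533·111.32)² + (-2.2455·50.49)²) = √(156462.457443 + 12853.957516) = 411.4808 km
  → nearest: F (52.3880 km)
Q2 at 62.9915°N, 24.0653°W:
  E: √((-3.3404·111.32)² + (-1.6076·50.49)²) = √(138274.897545 + 6588.199419) = 380.6089 km
  F: √((1.2906·111.32)² + (0.7085·50.49)²) = √(20640.951665 + 1279.647789) = 148.0561 km
  G: √((-1.9591·111.32)² + (-2.3298·50.49)²) = √(47561.944803 + 13837.193789) = 247.7885 km
  → nearest: F (148.0561 km)
Q3 at 64.6660°N, 25.8036°W:
  E: √((-5.0149·111.32)² + (0.1307·50.49)²) = √(311652.740397 + 43.547369) = 558.2977 km
  F: √((-0.3839·111.32)² + (2.4468·50.49)²) = √(1826.344157 + 15261.867720) = 130.7219 km
  G: √((-3.6336·111.32)² + (-0.5915·50.49)²) = √(163614.062826 + 891.908370) = 405.5934 km
  → nearest: F (130.7219 km)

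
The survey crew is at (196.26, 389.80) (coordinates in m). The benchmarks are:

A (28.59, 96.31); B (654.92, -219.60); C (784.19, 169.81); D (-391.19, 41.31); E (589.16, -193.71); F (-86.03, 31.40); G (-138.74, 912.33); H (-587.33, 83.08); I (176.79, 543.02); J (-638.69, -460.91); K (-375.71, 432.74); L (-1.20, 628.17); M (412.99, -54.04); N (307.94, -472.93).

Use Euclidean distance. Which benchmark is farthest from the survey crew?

Distances from (196.26, 389.80):
A: √((-167.67)² + (-293.49)²) = √(28113.2289 + 86136.3801) = 338.01 m
B: √((458.66)² + (-609.40)²) = √(210368.9956 + 371368.3600) = 762.72 m
C: √((587.93)² + (-219.99)²) = √(345661.6849 + 48395.6001) = 627.74 m
D: √((-587.45)² + (-348.49)²) = √(345097.5025 + 121445.2801) = 683.04 m
E: √((392.90)² + (-583.51)²) = √(154370.4100 + 340483.9201) = 703.46 m
F: √((-282.29)² + (-358.40)²) = √(79687.6441 + 128450.5600) = 456.22 m
G: √((-335.00)² + (522.53)²) = √(112225.0000 + 273037.6009) = 620.70 m
H: √((-783.59)² + (-306.72)²) = √(614013.2881 + 94077.1584) = 841.48 m
I: √((-19.47)² + (153.22)²) = √(379.0809 + 23476.3684) = 154.45 m
J: √((-834.95)² + (-850.71)²) = √(697141.5025 + 723707.5041) = 1191.99 m
K: √((-571.97)² + (42.94)²) = √(327149.6809 + 1843.8436) = 573.58 m
L: √((-197.46)² + (238.37)²) = √(38990.4516 + 56820.2569) = 309.53 m
M: √((216.73)² + (-443.84)²) = √(46971.8929 + 196993.9456) = 493.93 m
N: √((111.68)² + (-862.73)²) = √(12472.4224 + 744303.0529) = 869.93 m
Maximum: J at 1191.99 m.

J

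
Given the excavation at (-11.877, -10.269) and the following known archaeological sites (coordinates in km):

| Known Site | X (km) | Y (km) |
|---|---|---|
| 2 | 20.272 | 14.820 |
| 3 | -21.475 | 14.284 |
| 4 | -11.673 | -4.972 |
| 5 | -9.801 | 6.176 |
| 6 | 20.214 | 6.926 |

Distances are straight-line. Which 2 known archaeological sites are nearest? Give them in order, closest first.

Distances from (-11.877, -10.269):
2: √((32.149)² + (25.089)²) = √(1033.55820 + 629.45792) = 40.780 km
3: √((-9.598)² + (24.553)²) = √(92.12160 + 602.84981) = 26.362 km
4: √((0.204)² + (5.297)²) = √(0.04162 + 28.05821) = 5.301 km
5: √((2.076)² + (16.445)²) = √(4.30978 + 270.43802) = 16.576 km
6: √((32.091)² + (17.195)²) = √(1029.83228 + 295.66803) = 36.407 km
Sorted: 4 (5.301 km) < 5 (16.576 km) < 3 (26.362 km) < 6 (36.407 km) < …

4, 5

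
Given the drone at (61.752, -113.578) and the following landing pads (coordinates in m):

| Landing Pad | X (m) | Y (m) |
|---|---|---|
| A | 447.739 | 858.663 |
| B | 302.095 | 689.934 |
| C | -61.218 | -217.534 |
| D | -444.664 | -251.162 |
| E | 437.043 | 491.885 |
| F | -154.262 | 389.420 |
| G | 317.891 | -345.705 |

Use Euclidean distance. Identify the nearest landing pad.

Distances from (61.752, -113.578):
A: 1046.059 m
B: 838.687 m
C: 161.023 m
D: 524.773 m
E: 712.340 m
F: 547.420 m
G: 345.673 m
Minimum: C at 161.023 m.

C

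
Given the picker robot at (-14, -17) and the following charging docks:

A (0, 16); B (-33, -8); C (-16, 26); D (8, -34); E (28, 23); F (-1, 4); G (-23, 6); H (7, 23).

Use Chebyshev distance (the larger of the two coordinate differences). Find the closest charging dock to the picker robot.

B

Distances from (-14, -17):
A: 33
B: 19
C: 43
D: 22
E: 42
F: 21
G: 23
H: 40
Minimum: B at 19.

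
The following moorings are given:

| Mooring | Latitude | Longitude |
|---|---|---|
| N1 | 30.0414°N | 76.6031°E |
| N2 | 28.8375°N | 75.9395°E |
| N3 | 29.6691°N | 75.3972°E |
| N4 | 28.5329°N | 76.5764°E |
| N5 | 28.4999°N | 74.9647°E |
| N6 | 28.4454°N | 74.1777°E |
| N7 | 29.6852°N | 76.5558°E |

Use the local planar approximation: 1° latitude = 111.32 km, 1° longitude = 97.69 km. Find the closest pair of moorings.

N1 and N7

Pairwise distances:
N1–N2: √((-1.2039·111.32)² + (-0.6636·97.69)²) = √(17960.863993 + 4202.550820) = 148.8738 km
N1–N3: √((-0.3723·111.32)² + (-1.2059·97.69)²) = √(1717.641275 + 13877.869827) = 124.8820 km
N1–N4: √((-1.5085·111.32)² + (-0.0267·97.69)²) = √(28199.215363 + 6.803349) = 167.9465 km
N1–N5: √((-1.5415·111.32)² + (-1.6384·97.69)²) = √(29446.484496 + 25617.697778) = 234.6576 km
N1–N6: √((-1.5960·111.32)² + (-2.4254·97.69)²) = √(31565.463396 + 56139.296452) = 296.1499 km
N1–N7: √((-0.3562·111.32)² + (-0.0473·97.69)²) = √(1572.295696 + 21.351210) = 39.9205 km
N2–N3: √((0.8316·111.32)² + (-0.5423·97.69)²) = √(8569.892153 + 2806.592938) = 106.6606 km
N2–N4: √((-0.3046·111.32)² + (0.6369·97.69)²) = √(1149.757347 + 3871.174220) = 70.8585 km
N2–N5: √((-0.3376·111.32)² + (-0.9748·97.69)²) = √(1412.379064 + 9068.412361) = 102.3757 km
N2–N6: √((-0.3921·111.32)² + (-1.7618·97.69)²) = √(1905.197838 + 29621.935401) = 177.5588 km
N2–N7: √((0.8477·111.32)² + (0.6163·97.69)²) = √(8904.935162 + 3624.804219) = 111.9363 km
N3–N4: √((-1.1362·111.32)² + (1.1792·97.69)²) = √(15997.641684 + 13270.129475) = 171.0783 km
N3–N5: √((-1.1692·111.32)² + (-0.4325·97.69)²) = √(16940.413572 + 1785.140663) = 136.8413 km
N3–N6: √((-1.2237·111.32)² + (-1.2195·97.69)²) = √(18556.510658 + 14192.660967) = 180.9673 km
N3–N7: √((0.0161·111.32)² + (1.1586·97.69)²) = √(3.212167 + 12810.535005) = 113.1978 km
N4–N5: √((-0.0330·111.32)² + (-1.6117·97.69)²) = √(13.495043 + 24789.549307) = 157.4898 km
N4–N6: √((-0.0875·111.32)² + (-2.3987·97.69)²) = √(94.877340 + 54910.081647) = 234.5314 km
N4–N7: √((1.1523·111.32)² + (-0.0206·97.69)²) = √(16454.228312 + 4.049810) = 128.2898 km
N5–N6: √((-0.0545·111.32)² + (-0.7870·97.69)²) = √(36.807761 + 5910.846537) = 77.1210 km
N5–N7: √((1.1853·111.32)² + (1.5911·97.69)²) = √(17410.168090 + 24159.902132) = 203.8874 km
N6–N7: √((1.2398·111.32)² + (2.3781·97.69)²) = √(19048.012147 + 53970.997525) = 270.2203 km
Closest pair: N1–N7 at 39.9205 km.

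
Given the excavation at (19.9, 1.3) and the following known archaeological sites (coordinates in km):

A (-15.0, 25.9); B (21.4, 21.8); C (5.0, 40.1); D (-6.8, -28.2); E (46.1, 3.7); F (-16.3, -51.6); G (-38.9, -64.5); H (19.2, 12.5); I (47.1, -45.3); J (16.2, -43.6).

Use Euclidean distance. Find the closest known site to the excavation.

Distances from (19.9, 1.3):
A: 42.7 km
B: 20.6 km
C: 41.6 km
D: 39.8 km
E: 26.3 km
F: 64.1 km
G: 88.2 km
H: 11.2 km
I: 54.0 km
J: 45.1 km
Minimum: H at 11.2 km.

H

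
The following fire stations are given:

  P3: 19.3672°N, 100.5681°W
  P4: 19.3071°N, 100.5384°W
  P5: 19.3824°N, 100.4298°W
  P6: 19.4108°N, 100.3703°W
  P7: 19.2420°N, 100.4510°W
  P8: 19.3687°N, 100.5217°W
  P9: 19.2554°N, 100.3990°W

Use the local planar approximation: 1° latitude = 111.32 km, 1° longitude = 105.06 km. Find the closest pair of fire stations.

P3 and P8

Pairwise distances:
P3–P8: 4.8776 km
P7–P9: 5.6631 km
P5–P6: 7.0051 km
P4–P8: 7.0782 km
P3–P4: 7.3822 km
P5–P8: 9.7747 km
P4–P7: 11.6975 km
P4–P5: 14.1577 km
P5–P9: 14.5032 km
P3–P5: 14.6280 km
P4–P9: 15.7356 km
P5–P7: 15.7872 km
P7–P8: 15.9405 km
P6–P8: 16.5821 km
P6–P9: 17.5599 km
P8–P9: 18.0347 km
P3–P7: 18.5903 km
P6–P7: 20.6150 km
P4–P6: 21.0988 km
P3–P6: 21.3401 km
P3–P9: 21.6913 km
Closest pair: P3–P8 at 4.8776 km.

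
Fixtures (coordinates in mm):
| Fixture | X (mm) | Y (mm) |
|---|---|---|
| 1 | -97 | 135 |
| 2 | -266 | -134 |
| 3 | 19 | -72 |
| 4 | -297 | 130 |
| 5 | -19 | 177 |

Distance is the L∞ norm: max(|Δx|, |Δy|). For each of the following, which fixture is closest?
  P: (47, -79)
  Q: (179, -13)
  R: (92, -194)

P→3; Q→3; R→3

P at (47, -79):
  1: max(|-144|, |214|) = 214 mm
  2: max(|-313|, |-55|) = 313 mm
  3: max(|-28|, |7|) = 28 mm
  4: max(|-344|, |209|) = 344 mm
  5: max(|-66|, |256|) = 256 mm
  → nearest: 3 (28 mm)
Q at (179, -13):
  1: max(|-276|, |148|) = 276 mm
  2: max(|-445|, |-121|) = 445 mm
  3: max(|-160|, |-59|) = 160 mm
  4: max(|-476|, |143|) = 476 mm
  5: max(|-198|, |190|) = 198 mm
  → nearest: 3 (160 mm)
R at (92, -194):
  1: max(|-189|, |329|) = 329 mm
  2: max(|-358|, |60|) = 358 mm
  3: max(|-73|, |122|) = 122 mm
  4: max(|-389|, |324|) = 389 mm
  5: max(|-111|, |371|) = 371 mm
  → nearest: 3 (122 mm)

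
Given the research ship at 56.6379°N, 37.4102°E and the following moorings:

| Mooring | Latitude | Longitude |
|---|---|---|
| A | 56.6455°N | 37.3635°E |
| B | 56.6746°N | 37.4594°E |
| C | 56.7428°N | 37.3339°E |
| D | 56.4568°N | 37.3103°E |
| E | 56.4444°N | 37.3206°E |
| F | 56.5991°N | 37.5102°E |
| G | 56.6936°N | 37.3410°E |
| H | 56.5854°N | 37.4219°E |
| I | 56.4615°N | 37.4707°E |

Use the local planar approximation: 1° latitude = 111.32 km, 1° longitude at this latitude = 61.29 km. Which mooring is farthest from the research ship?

E

Distances from 56.6379°N, 37.4102°E:
A: √((0.0076·111.32)² + (-0.0467·61.29)²) = √(0.715770 + 8.192435) = 2.9847 km
B: √((0.0367·111.32)² + (0.0492·61.29)²) = √(16.690853 + 9.093047) = 5.0778 km
C: √((0.1049·111.32)² + (-0.0763·61.29)²) = √(136.363259 + 21.868969) = 12.5790 km
D: √((-0.1811·111.32)² + (-0.0999·61.29)²) = √(406.427697 + 37.489549) = 21.0693 km
E: √((-0.1935·111.32)² + (-0.0896·61.29)²) = √(463.989694 + 30.157495) = 22.2294 km
F: √((-0.0388·111.32)² + (0.1000·61.29)²) = √(18.655627 + 37.564641) = 7.4980 km
G: √((0.0557·111.32)² + (-0.0692·61.29)²) = √(38.446498 + 17.988354) = 7.5123 km
H: √((-0.0525·111.32)² + (0.0117·61.29)²) = √(34.155842 + 0.514222) = 5.8881 km
I: √((-0.1764·111.32)² + (0.0605·61.29)²) = √(385.605799 + 13.749598) = 19.9839 km
Maximum: E at 22.2294 km.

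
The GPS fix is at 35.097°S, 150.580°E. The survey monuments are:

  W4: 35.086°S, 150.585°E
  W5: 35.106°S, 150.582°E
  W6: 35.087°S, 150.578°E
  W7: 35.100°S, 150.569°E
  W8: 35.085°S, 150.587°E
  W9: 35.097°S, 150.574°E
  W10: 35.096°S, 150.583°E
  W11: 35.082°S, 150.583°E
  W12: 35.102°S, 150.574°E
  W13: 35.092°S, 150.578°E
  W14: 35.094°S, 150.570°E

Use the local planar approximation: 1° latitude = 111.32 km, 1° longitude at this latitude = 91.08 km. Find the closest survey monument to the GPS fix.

W10

Distances from 35.097°S, 150.580°E:
W4: √((0.011·111.32)² + (0.005·91.08)²) = √(1.49945 + 0.20739) = 1.306 km
W5: √((-0.009·111.32)² + (0.002·91.08)²) = √(1.00376 + 0.03318) = 1.018 km
W6: √((0.010·111.32)² + (-0.002·91.08)²) = √(1.23921 + 0.03318) = 1.128 km
W7: √((-0.003·111.32)² + (-0.011·91.08)²) = √(0.11153 + 1.00376) = 1.056 km
W8: √((0.012·111.32)² + (0.007·91.08)²) = √(1.78447 + 0.40648) = 1.480 km
W9: √((0.000·111.32)² + (-0.006·91.08)²) = √(0.00000 + 0.29864) = 0.546 km
W10: √((0.001·111.32)² + (0.003·91.08)²) = √(0.01239 + 0.07466) = 0.295 km
W11: √((0.015·111.32)² + (0.003·91.08)²) = √(2.78823 + 0.07466) = 1.692 km
W12: √((-0.005·111.32)² + (-0.006·91.08)²) = √(0.30980 + 0.29864) = 0.780 km
W13: √((0.005·111.32)² + (-0.002·91.08)²) = √(0.30980 + 0.03318) = 0.586 km
W14: √((0.003·111.32)² + (-0.010·91.08)²) = √(0.11153 + 0.82956) = 0.970 km
Minimum: W10 at 0.295 km.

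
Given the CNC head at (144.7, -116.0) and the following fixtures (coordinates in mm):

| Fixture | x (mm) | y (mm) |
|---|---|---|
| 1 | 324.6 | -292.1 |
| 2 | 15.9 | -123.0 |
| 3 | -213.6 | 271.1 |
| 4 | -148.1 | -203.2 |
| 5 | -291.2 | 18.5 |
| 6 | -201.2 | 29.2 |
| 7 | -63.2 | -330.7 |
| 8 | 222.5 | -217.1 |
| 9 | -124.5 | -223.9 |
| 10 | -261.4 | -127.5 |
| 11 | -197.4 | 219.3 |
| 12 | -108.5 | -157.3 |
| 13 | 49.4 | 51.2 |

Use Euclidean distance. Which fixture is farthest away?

3

Distances from (144.7, -116.0):
1: √((179.9)² + (-176.1)²) = √(32364.010 + 31011.210) = 251.7 mm
2: √((-128.8)² + (-7.0)²) = √(16589.440 + 49.000) = 129.0 mm
3: √((-358.3)² + (387.1)²) = √(128378.890 + 149846.410) = 527.5 mm
4: √((-292.8)² + (-87.2)²) = √(85731.840 + 7603.840) = 305.5 mm
5: √((-435.9)² + (134.5)²) = √(190008.810 + 18090.250) = 456.2 mm
6: √((-345.9)² + (145.2)²) = √(119646.810 + 21083.040) = 375.1 mm
7: √((-207.9)² + (-214.7)²) = √(43222.410 + 46096.090) = 298.9 mm
8: √((77.8)² + (-101.1)²) = √(6052.840 + 10221.210) = 127.6 mm
9: √((-269.2)² + (-107.9)²) = √(72468.640 + 11642.410) = 290.0 mm
10: √((-406.1)² + (-11.5)²) = √(164917.210 + 132.250) = 406.3 mm
11: √((-342.1)² + (335.3)²) = √(117032.410 + 112426.090) = 479.0 mm
12: √((-253.2)² + (-41.3)²) = √(64110.240 + 1705.690) = 256.5 mm
13: √((-95.3)² + (167.2)²) = √(9082.090 + 27955.840) = 192.5 mm
Maximum: 3 at 527.5 mm.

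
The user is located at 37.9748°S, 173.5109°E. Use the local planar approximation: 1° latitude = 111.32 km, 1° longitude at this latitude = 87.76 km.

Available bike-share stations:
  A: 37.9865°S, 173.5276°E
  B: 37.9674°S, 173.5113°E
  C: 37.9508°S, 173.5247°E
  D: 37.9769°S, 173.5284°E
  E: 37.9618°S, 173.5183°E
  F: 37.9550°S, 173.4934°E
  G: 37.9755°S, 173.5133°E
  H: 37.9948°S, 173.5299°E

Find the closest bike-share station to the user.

G

Distances from 37.9748°S, 173.5109°E:
A: 1.9607 km
B: 0.8245 km
C: 2.9334 km
D: 1.5535 km
E: 1.5862 km
F: 2.6864 km
G: 0.2246 km
H: 2.7816 km
Minimum: G at 0.2246 km.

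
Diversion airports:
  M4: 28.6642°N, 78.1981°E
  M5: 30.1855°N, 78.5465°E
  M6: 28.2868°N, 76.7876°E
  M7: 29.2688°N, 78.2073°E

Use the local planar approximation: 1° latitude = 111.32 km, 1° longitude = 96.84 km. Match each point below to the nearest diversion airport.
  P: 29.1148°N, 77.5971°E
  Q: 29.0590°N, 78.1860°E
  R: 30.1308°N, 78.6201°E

P→M7; Q→M7; R→M5

P at 29.1148°N, 77.5971°E:
  M4: 76.8339 km
  M5: 150.5300 km
  M6: 121.0006 km
  M7: 61.5283 km
  → nearest: M7 (61.5283 km)
Q at 29.0590°N, 78.1860°E:
  M4: 43.9648 km
  M5: 130.1707 km
  M6: 160.4002 km
  M7: 23.4458 km
  → nearest: M7 (23.4458 km)
R at 30.1308°N, 78.6201°E:
  M4: 168.2989 km
  M5: 9.3744 km
  M6: 271.3471 km
  M7: 103.9517 km
  → nearest: M5 (9.3744 km)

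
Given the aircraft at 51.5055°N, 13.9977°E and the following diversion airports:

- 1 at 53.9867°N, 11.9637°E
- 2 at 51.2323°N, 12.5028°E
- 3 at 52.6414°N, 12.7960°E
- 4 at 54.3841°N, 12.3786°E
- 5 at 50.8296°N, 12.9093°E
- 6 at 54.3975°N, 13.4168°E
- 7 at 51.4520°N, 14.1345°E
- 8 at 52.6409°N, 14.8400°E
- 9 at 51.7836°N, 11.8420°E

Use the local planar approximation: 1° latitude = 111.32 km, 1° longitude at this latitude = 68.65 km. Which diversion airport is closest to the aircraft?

Distances from 51.5055°N, 13.9977°E:
1: 309.4965 km
2: 107.0364 km
3: 150.9798 km
4: 339.1756 km
5: 106.0383 km
6: 324.3980 km
7: 11.1205 km
8: 138.9918 km
9: 151.1922 km
Minimum: 7 at 11.1205 km.

7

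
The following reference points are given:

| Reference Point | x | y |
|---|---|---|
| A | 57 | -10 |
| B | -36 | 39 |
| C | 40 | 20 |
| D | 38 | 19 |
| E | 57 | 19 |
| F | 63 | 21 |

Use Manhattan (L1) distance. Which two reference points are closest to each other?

Pairwise distances:
C–D: |-2| + |-1| = 2 + 1 = 3
E–F: |6| + |2| = 6 + 2 = 8
C–E: |17| + |-1| = 17 + 1 = 18
D–E: |19| + |0| = 19 + 0 = 19
C–F: |23| + |1| = 23 + 1 = 24
D–F: |25| + |2| = 25 + 2 = 27
A–E: |0| + |29| = 0 + 29 = 29
A–F: |6| + |31| = 6 + 31 = 37
A–C: |-17| + |30| = 17 + 30 = 47
A–D: |-19| + |29| = 19 + 29 = 48
B–D: |74| + |-20| = 74 + 20 = 94
B–C: |76| + |-19| = 76 + 19 = 95
B–E: |93| + |-20| = 93 + 20 = 113
B–F: |99| + |-18| = 99 + 18 = 117
A–B: |-93| + |49| = 93 + 49 = 142
Closest pair: C–D at 3.

C and D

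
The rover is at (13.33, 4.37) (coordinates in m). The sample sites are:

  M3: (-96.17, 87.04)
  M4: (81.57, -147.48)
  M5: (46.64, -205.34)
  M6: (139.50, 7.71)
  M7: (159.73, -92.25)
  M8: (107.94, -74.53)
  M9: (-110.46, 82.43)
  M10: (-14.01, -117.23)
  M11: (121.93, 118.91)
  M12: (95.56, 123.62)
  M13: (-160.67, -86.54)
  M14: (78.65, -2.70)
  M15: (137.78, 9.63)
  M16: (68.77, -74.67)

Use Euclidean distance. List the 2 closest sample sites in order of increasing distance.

Distances from (13.33, 4.37):
M3: √((-109.50)² + (82.67)²) = √(11990.2500 + 6834.3289) = 137.20 m
M4: √((68.24)² + (-151.85)²) = √(4656.6976 + 23058.4225) = 166.48 m
M5: √((33.31)² + (-209.71)²) = √(1109.5561 + 43978.2841) = 212.34 m
M6: √((126.17)² + (3.34)²) = √(15918.8689 + 11.1556) = 126.21 m
M7: √((146.40)² + (-96.62)²) = √(21432.9600 + 9335.4244) = 175.41 m
M8: √((94.61)² + (-78.90)²) = √(8951.0521 + 6225.2100) = 123.19 m
M9: √((-123.79)² + (78.06)²) = √(15323.9641 + 6093.3636) = 146.35 m
M10: √((-27.34)² + (-121.60)²) = √(747.4756 + 14786.5600) = 124.64 m
M11: √((108.60)² + (114.54)²) = √(11793.9600 + 13119.4116) = 157.84 m
M12: √((82.23)² + (119.25)²) = √(6761.7729 + 14220.5625) = 144.85 m
M13: √((-174.00)² + (-90.91)²) = √(30276.0000 + 8264.6281) = 196.32 m
M14: √((65.32)² + (-7.07)²) = √(4266.7024 + 49.9849) = 65.70 m
M15: √((124.45)² + (5.26)²) = √(15487.8025 + 27.6676) = 124.56 m
M16: √((55.44)² + (-79.04)²) = √(3073.5936 + 6247.3216) = 96.54 m
Sorted: M14 (65.70 m) < M16 (96.54 m) < M8 (123.19 m) < M15 (124.56 m) < …

M14, M16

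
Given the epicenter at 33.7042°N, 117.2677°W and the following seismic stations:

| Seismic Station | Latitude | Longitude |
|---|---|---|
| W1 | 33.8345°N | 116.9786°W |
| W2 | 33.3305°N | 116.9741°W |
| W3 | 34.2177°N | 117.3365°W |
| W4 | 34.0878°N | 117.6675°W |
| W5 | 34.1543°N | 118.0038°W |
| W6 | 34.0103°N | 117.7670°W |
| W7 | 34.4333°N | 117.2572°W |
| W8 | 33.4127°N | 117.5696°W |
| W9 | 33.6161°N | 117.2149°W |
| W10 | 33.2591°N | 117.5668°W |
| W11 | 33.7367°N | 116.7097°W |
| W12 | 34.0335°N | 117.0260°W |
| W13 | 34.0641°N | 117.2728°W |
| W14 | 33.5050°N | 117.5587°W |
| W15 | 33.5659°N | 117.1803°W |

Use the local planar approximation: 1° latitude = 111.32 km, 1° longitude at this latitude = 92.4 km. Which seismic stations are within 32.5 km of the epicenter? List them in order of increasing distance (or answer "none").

W9, W15, W1

Distances from 33.7042°N, 117.2677°W:
W1: √((0.1303·111.32)² + (0.2891·92.4)²) = √(210.394909 + 713.575821) = 30.3969 km
W2: √((-0.3737·111.32)² + (0.2936·92.4)²) = √(1730.583629 + 735.963108) = 49.6643 km
W3: √((0.5135·111.32)² + (-0.0688·92.4)²) = √(3267.587990 + 40.412975) = 57.5152 km
W4: √((0.3836·111.32)² + (-0.3998·92.4)²) = √(1823.490866 + 1364.675900) = 56.4639 km
W5: √((0.4501·111.32)² + (-0.7361·92.4)²) = √(2510.524253 + 4626.127285) = 84.4787 km
W6: √((0.3061·111.32)² + (-0.4993·92.4)²) = √(1161.109169 + 2128.467752) = 57.3548 km
W7: √((0.7291·111.32)² + (0.0105·92.4)²) = √(6587.499447 + 0.941288) = 81.1692 km
W8: √((-0.2915·111.32)² + (-0.3019·92.4)²) = √(1052.988222 + 778.162268) = 42.7919 km
W9: √((-0.0881·111.32)² + (0.0528·92.4)²) = √(96.182976 + 23.801909) = 10.9538 km
W10: √((-0.4451·111.32)² + (-0.2991·92.4)²) = √(2455.057023 + 763.794925) = 56.7349 km
W11: √((0.0325·111.32)² + (0.5580·92.4)²) = √(13.089200 + 2658.351105) = 51.6860 km
W12: √((0.3293·111.32)² + (0.2417·92.4)²) = √(1343.785210 + 498.766462) = 42.9250 km
W13: √((0.3599·111.32)² + (-0.0051·92.4)²) = √(1605.129545 + 0.222067) = 40.0668 km
W14: √((-0.1992·111.32)² + (-0.2910·92.4)²) = √(491.728141 + 722.986055) = 34.8528 km
W15: √((-0.1383·111.32)² + (0.0874·92.4)²) = √(237.023145 + 65.217900) = 17.3851 km
Threshold 32.5 km: W9 (10.9538 km), W15 (17.3851 km), W1 (30.3969 km) are within range.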